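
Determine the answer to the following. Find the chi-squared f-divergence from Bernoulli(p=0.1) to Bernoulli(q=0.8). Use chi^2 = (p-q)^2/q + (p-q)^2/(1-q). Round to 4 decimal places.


Chi-squared divergence between Bernoulli distributions:
chi^2 = (p-q)^2/q + (p-q)^2/(1-q).
p = 0.1, q = 0.8, p-q = -0.7.
(p-q)^2 = 0.49.
term1 = 0.49/0.8 = 0.6125.
term2 = 0.49/0.2 = 2.45.
chi^2 = 0.6125 + 2.45 = 3.0625

3.0625


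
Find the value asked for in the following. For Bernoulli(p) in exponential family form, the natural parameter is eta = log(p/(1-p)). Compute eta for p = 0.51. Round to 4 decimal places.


Natural parameter for Bernoulli: eta = log(p/(1-p)).
p = 0.51, 1-p = 0.49.
p/(1-p) = 1.040816.
eta = log(1.040816) = 0.0400

0.0400


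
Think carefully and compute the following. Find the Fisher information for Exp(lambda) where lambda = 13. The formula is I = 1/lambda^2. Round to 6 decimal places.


Fisher information for exponential: I(lambda) = 1/lambda^2.
lambda = 13, lambda^2 = 169.
I = 1/169 = 0.005917

0.005917


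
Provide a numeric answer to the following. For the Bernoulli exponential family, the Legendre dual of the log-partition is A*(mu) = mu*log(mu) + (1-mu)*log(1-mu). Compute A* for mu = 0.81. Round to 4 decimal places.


Legendre transform for Bernoulli:
A*(mu) = mu*log(mu) + (1-mu)*log(1-mu).
mu = 0.81, 1-mu = 0.19.
mu*log(mu) = 0.81*log(0.81) = -0.170684.
(1-mu)*log(1-mu) = 0.19*log(0.19) = -0.315539.
A* = -0.170684 + -0.315539 = -0.4862

-0.4862


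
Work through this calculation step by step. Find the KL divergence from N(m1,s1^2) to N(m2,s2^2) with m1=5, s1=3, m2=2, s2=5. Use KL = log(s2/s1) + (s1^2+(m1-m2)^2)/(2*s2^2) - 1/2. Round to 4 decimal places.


KL divergence between normal distributions:
KL = log(s2/s1) + (s1^2 + (m1-m2)^2)/(2*s2^2) - 1/2.
log(5/3) = 0.510826.
(3^2 + (5-2)^2)/(2*5^2) = (9 + 9)/50 = 0.36.
KL = 0.510826 + 0.36 - 0.5 = 0.3708

0.3708


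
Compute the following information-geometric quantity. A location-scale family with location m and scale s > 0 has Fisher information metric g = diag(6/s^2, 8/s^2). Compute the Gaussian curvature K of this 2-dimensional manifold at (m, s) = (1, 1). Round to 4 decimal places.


The metric has the form g = (A dm^2 + B ds^2)/s^2 with A = 6, B = 8.
Substitute u = sqrt(A/B)*m: g = B*(du^2 + ds^2)/s^2, i.e. B times the
Poincare upper half-plane metric, which has constant Gaussian curvature -1.
Scaling a 2D metric by a constant c divides the Gaussian curvature by c,
so K = -1/B = -1/(8) = -0.1250 everywhere (the point (m, s) = (1, 1) is irrelevant:
the curvature is constant).
The requested Gaussian curvature is K = -0.1250.

-0.1250


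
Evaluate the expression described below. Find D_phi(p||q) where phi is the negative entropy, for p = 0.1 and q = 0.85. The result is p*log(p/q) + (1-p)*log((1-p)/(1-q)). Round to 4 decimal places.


Bregman divergence with negative entropy generator:
D = p*log(p/q) + (1-p)*log((1-p)/(1-q)).
p = 0.1, q = 0.85.
p*log(p/q) = 0.1*log(0.1/0.85) = -0.214007.
(1-p)*log((1-p)/(1-q)) = 0.9*log(0.9/0.15) = 1.612584.
D = -0.214007 + 1.612584 = 1.3986

1.3986


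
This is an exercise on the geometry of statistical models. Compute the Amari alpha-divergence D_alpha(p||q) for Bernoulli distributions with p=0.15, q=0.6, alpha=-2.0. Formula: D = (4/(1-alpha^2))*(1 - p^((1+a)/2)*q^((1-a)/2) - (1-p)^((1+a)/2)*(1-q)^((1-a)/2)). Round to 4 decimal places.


Amari alpha-divergence:
D = (4/(1-alpha^2))*(1 - p^((1+a)/2)*q^((1-a)/2) - (1-p)^((1+a)/2)*(1-q)^((1-a)/2)).
alpha = -2.0, p = 0.15, q = 0.6.
e1 = (1+alpha)/2 = -0.5, e2 = (1-alpha)/2 = 1.5.
t1 = p^e1 * q^e2 = 0.15^-0.5 * 0.6^1.5 = 1.2.
t2 = (1-p)^e1 * (1-q)^e2 = 0.85^-0.5 * 0.4^1.5 = 0.274398.
4/(1-alpha^2) = -1.333333.
D = -1.333333*(1 - 1.2 - 0.274398) = 0.6325

0.6325


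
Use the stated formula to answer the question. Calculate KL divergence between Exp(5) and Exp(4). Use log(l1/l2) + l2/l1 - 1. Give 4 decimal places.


KL divergence for exponential family:
KL = log(l1/l2) + l2/l1 - 1.
log(5/4) = 0.223144.
4/5 = 0.8.
KL = 0.223144 + 0.8 - 1 = 0.0231

0.0231


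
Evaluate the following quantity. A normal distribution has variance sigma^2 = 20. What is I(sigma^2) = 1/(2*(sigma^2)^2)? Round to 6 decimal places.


Fisher information for variance: I(sigma^2) = 1/(2*sigma^4).
sigma^2 = 20, so sigma^4 = 400.
I = 1/(2*400) = 1/800 = 0.001250

0.001250


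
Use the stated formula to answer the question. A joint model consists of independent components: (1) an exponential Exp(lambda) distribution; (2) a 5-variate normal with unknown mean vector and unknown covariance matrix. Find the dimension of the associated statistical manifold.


The dimension of a statistical manifold equals the number of free
(independent) real parameters of the model. For a product of independent
blocks the parameter counts add.
- exponential (lambda): 1.
- 5-variate normal: 5 (mean) + 5*6/2 = 15 (symmetric covariance) = 20.
Total = 1 + 20 = 21.
Dimension = 21

21


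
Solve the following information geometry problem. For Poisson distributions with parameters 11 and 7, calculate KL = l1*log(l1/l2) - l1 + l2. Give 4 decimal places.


KL divergence for Poisson:
KL = l1*log(l1/l2) - l1 + l2.
l1 = 11, l2 = 7.
log(11/7) = 0.451985.
l1*log(l1/l2) = 11 * 0.451985 = 4.971836.
KL = 4.971836 - 11 + 7 = 0.9718

0.9718


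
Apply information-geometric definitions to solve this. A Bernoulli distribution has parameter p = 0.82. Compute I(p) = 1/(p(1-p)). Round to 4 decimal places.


For Bernoulli(p), Fisher information is I(p) = 1/(p*(1-p)).
p = 0.82, 1-p = 0.18.
p*(1-p) = 0.1476.
I(p) = 1/0.1476 = 6.7751

6.7751


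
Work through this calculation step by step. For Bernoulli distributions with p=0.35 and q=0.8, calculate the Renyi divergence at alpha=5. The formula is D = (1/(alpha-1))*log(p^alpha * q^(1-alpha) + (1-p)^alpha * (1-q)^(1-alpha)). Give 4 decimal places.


Renyi divergence of order alpha between Bernoulli distributions:
D = (1/(alpha-1))*log(p^alpha * q^(1-alpha) + (1-p)^alpha * (1-q)^(1-alpha)).
alpha = 5, p = 0.35, q = 0.8.
p^alpha * q^(1-alpha) = 0.35^5 * 0.8^-4 = 0.012823.
(1-p)^alpha * (1-q)^(1-alpha) = 0.65^5 * 0.2^-4 = 72.518164.
sum = 0.012823 + 72.518164 = 72.530987.
D = (1/4)*log(72.530987) = 1.0710

1.0710


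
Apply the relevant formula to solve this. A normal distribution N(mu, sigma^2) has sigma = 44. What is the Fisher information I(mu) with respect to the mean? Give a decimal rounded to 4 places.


The Fisher information for the mean of a normal distribution is I(mu) = 1/sigma^2.
sigma = 44, so sigma^2 = 1936.
I(mu) = 1/1936 = 0.0005

0.0005


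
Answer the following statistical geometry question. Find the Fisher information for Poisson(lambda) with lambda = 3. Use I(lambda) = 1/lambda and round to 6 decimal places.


Fisher information for Poisson: I(lambda) = 1/lambda.
lambda = 3.
I(lambda) = 1/3 = 0.333333

0.333333


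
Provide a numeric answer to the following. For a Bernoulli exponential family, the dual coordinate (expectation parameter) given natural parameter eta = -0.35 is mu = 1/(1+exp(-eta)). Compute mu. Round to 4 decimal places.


Dual coordinate (expectation parameter) for Bernoulli:
mu = 1/(1+exp(-eta)).
eta = -0.35.
exp(-eta) = exp(0.35) = 1.419068.
mu = 1/(1+1.419068) = 0.4134

0.4134


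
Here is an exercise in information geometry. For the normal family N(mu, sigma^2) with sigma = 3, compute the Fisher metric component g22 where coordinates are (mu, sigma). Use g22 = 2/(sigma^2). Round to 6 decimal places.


For the 2-parameter normal family, the Fisher metric has:
  g11 = 1/sigma^2, g22 = 2/sigma^2.
sigma = 3, sigma^2 = 9.
g22 = 0.222222

0.222222


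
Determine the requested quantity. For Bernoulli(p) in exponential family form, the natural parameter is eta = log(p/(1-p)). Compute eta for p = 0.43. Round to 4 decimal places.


Natural parameter for Bernoulli: eta = log(p/(1-p)).
p = 0.43, 1-p = 0.57.
p/(1-p) = 0.754386.
eta = log(0.754386) = -0.2819

-0.2819


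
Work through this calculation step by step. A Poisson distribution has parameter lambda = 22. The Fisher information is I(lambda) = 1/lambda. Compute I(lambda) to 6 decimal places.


Fisher information for Poisson: I(lambda) = 1/lambda.
lambda = 22.
I(lambda) = 1/22 = 0.045455

0.045455


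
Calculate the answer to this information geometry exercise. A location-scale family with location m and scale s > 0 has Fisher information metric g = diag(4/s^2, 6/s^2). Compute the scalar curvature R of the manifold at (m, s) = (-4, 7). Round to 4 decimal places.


The metric has the form g = (A dm^2 + B ds^2)/s^2 with A = 4, B = 6.
Substitute u = sqrt(A/B)*m: g = B*(du^2 + ds^2)/s^2, i.e. B times the
Poincare upper half-plane metric, which has constant Gaussian curvature -1.
Scaling a 2D metric by a constant c divides the Gaussian curvature by c,
so K = -1/B = -1/(6) = -0.1667 everywhere (the point (m, s) = (-4, 7) is irrelevant:
the curvature is constant).
Scalar curvature in dimension 2: R = 2K = -2/(6) = -0.3333.

-0.3333


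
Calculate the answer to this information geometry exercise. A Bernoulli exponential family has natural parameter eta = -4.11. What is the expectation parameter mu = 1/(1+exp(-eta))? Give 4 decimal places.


Dual coordinate (expectation parameter) for Bernoulli:
mu = 1/(1+exp(-eta)).
eta = -4.11.
exp(-eta) = exp(4.11) = 60.946718.
mu = 1/(1+60.946718) = 0.0161

0.0161


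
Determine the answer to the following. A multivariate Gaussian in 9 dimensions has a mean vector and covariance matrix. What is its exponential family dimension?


Exponential family dimension calculation:
For 9-dim MVN: mean has 9 params, covariance has 9*10/2 = 45 unique entries.
Total dim = 9 + 45 = 54.

54


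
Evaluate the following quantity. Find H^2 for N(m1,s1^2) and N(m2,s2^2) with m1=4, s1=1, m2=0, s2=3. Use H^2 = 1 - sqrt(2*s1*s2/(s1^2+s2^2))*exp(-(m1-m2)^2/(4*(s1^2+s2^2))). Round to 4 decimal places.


Squared Hellinger distance for Gaussians:
H^2 = 1 - sqrt(2*s1*s2/(s1^2+s2^2)) * exp(-(m1-m2)^2/(4*(s1^2+s2^2))).
s1^2 = 1, s2^2 = 9, s1^2+s2^2 = 10.
sqrt(2*1*3/(10)) = 0.774597.
(m1-m2)^2 = (4)^2 = 16.
exp(-16/(4*10)) = exp(-0.4) = 0.67032.
H^2 = 1 - 0.774597*0.67032 = 0.4808

0.4808


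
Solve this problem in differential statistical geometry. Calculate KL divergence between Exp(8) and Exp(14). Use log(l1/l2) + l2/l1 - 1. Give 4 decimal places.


KL divergence for exponential family:
KL = log(l1/l2) + l2/l1 - 1.
log(8/14) = -0.559616.
14/8 = 1.75.
KL = -0.559616 + 1.75 - 1 = 0.1904

0.1904


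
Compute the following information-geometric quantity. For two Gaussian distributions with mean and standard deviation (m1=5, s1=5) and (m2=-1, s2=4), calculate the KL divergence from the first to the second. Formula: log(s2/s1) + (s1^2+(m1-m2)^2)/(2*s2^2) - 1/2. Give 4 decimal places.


KL divergence between normal distributions:
KL = log(s2/s1) + (s1^2 + (m1-m2)^2)/(2*s2^2) - 1/2.
log(4/5) = -0.223144.
(5^2 + (5--1)^2)/(2*4^2) = (25 + 36)/32 = 1.90625.
KL = -0.223144 + 1.90625 - 0.5 = 1.1831

1.1831


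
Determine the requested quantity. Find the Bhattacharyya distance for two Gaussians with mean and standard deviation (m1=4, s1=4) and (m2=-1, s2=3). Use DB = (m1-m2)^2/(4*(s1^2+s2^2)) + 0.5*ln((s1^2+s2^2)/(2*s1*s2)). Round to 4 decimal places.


Bhattacharyya distance between two Gaussians:
DB = (m1-m2)^2/(4*(s1^2+s2^2)) + (1/2)*ln((s1^2+s2^2)/(2*s1*s2)).
(m1-m2)^2 = (5)^2 = 25.
s1^2+s2^2 = 16 + 9 = 25.
term1 = 25/100 = 0.25.
term2 = 0.5*ln(25/24.0) = 0.020411.
DB = 0.25 + 0.020411 = 0.2704

0.2704


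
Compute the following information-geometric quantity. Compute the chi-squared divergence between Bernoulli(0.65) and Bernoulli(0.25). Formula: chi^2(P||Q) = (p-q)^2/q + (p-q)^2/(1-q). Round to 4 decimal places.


Chi-squared divergence between Bernoulli distributions:
chi^2 = (p-q)^2/q + (p-q)^2/(1-q).
p = 0.65, q = 0.25, p-q = 0.4.
(p-q)^2 = 0.16.
term1 = 0.16/0.25 = 0.64.
term2 = 0.16/0.75 = 0.213333.
chi^2 = 0.64 + 0.213333 = 0.8533

0.8533


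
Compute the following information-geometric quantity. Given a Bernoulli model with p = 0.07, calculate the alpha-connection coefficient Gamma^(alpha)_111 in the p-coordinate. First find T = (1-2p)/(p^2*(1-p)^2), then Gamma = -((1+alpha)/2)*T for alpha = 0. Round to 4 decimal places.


Skewness (Amari-Chentsov) tensor: T = (1-2p)/(p^2*(1-p)^2).
p = 0.07, 1-2p = 0.86, p^2 = 0.0049, (1-p)^2 = 0.8649.
T = 0.86/(0.0049 * 0.8649) = 202.92543.
In the p-coordinate, Gamma^(alpha) = Gamma^(0) - (alpha/2)*T with Gamma^(0) = (1/2)*g'(p) = -T/2,
so Gamma^(alpha) = -((1+alpha)/2)*T.
alpha = 0, -(1+alpha)/2 = -0.5.
Gamma = -0.5 * 202.92543 = -101.4627

-101.4627


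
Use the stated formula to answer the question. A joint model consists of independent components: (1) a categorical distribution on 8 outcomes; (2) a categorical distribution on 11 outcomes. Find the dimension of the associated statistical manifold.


The dimension of a statistical manifold equals the number of free
(independent) real parameters of the model. For a product of independent
blocks the parameter counts add.
- categorical on 8 outcomes (probabilities sum to 1): 8-1 = 7.
- categorical on 11 outcomes (probabilities sum to 1): 11-1 = 10.
Total = 7 + 10 = 17.
Dimension = 17

17


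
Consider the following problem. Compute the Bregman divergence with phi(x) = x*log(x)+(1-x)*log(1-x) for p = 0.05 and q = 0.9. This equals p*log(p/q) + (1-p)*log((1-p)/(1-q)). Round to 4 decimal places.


Bregman divergence with negative entropy generator:
D = p*log(p/q) + (1-p)*log((1-p)/(1-q)).
p = 0.05, q = 0.9.
p*log(p/q) = 0.05*log(0.05/0.9) = -0.144519.
(1-p)*log((1-p)/(1-q)) = 0.95*log(0.95/0.1) = 2.138727.
D = -0.144519 + 2.138727 = 1.9942

1.9942


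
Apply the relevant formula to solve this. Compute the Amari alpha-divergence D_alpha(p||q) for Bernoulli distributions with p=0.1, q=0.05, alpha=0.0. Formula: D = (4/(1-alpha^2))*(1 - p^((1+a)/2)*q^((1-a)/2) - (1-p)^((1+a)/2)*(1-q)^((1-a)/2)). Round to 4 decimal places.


Amari alpha-divergence:
D = (4/(1-alpha^2))*(1 - p^((1+a)/2)*q^((1-a)/2) - (1-p)^((1+a)/2)*(1-q)^((1-a)/2)).
alpha = 0.0, p = 0.1, q = 0.05.
e1 = (1+alpha)/2 = 0.5, e2 = (1-alpha)/2 = 0.5.
t1 = p^e1 * q^e2 = 0.1^0.5 * 0.05^0.5 = 0.070711.
t2 = (1-p)^e1 * (1-q)^e2 = 0.9^0.5 * 0.95^0.5 = 0.924662.
4/(1-alpha^2) = 4.0.
D = 4.0*(1 - 0.070711 - 0.924662) = 0.0185

0.0185


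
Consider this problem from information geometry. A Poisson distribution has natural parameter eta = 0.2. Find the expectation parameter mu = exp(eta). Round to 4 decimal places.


Expectation parameter for Poisson exponential family:
mu = exp(eta).
eta = 0.2.
mu = exp(0.2) = 1.2214

1.2214


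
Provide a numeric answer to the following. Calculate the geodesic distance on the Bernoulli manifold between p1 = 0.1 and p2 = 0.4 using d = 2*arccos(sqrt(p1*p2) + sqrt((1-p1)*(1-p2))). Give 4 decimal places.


Geodesic distance on Bernoulli manifold:
d(p1,p2) = 2*arccos(sqrt(p1*p2) + sqrt((1-p1)*(1-p2))).
sqrt(p1*p2) = sqrt(0.1*0.4) = 0.2.
sqrt((1-p1)*(1-p2)) = sqrt(0.9*0.6) = 0.734847.
arg = 0.2 + 0.734847 = 0.934847.
d = 2*arccos(0.934847) = 0.7259

0.7259


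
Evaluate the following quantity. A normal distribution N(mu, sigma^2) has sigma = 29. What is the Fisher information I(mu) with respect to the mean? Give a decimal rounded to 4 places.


The Fisher information for the mean of a normal distribution is I(mu) = 1/sigma^2.
sigma = 29, so sigma^2 = 841.
I(mu) = 1/841 = 0.0012

0.0012


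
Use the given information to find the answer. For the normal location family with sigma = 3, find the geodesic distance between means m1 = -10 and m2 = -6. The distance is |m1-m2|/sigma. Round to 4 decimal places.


On the fixed-variance normal subfamily, geodesic distance = |m1-m2|/sigma.
|-10 - -6| = 4.
sigma = 3.
d = 4/3 = 1.3333

1.3333


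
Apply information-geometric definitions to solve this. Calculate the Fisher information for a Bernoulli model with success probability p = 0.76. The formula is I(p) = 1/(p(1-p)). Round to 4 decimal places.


For Bernoulli(p), Fisher information is I(p) = 1/(p*(1-p)).
p = 0.76, 1-p = 0.24.
p*(1-p) = 0.1824.
I(p) = 1/0.1824 = 5.4825

5.4825


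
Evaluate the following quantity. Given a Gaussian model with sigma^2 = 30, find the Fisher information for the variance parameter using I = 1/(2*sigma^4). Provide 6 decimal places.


Fisher information for variance: I(sigma^2) = 1/(2*sigma^4).
sigma^2 = 30, so sigma^4 = 900.
I = 1/(2*900) = 1/1800 = 0.000556

0.000556


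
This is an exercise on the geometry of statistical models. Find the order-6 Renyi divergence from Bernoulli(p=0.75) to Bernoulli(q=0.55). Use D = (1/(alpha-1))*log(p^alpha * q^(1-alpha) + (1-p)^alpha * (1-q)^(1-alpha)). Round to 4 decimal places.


Renyi divergence of order alpha between Bernoulli distributions:
D = (1/(alpha-1))*log(p^alpha * q^(1-alpha) + (1-p)^alpha * (1-q)^(1-alpha)).
alpha = 6, p = 0.75, q = 0.55.
p^alpha * q^(1-alpha) = 0.75^6 * 0.55^-5 = 3.536341.
(1-p)^alpha * (1-q)^(1-alpha) = 0.25^6 * 0.45^-5 = 0.013231.
sum = 3.536341 + 0.013231 = 3.549572.
D = (1/5)*log(3.549572) = 0.2534

0.2534


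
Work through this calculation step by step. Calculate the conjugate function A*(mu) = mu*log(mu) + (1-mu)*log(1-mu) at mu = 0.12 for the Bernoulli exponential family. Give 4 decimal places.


Legendre transform for Bernoulli:
A*(mu) = mu*log(mu) + (1-mu)*log(1-mu).
mu = 0.12, 1-mu = 0.88.
mu*log(mu) = 0.12*log(0.12) = -0.254432.
(1-mu)*log(1-mu) = 0.88*log(0.88) = -0.112493.
A* = -0.254432 + -0.112493 = -0.3669

-0.3669


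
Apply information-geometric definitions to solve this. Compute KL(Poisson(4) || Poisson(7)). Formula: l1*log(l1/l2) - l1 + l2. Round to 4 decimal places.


KL divergence for Poisson:
KL = l1*log(l1/l2) - l1 + l2.
l1 = 4, l2 = 7.
log(4/7) = -0.559616.
l1*log(l1/l2) = 4 * -0.559616 = -2.238463.
KL = -2.238463 - 4 + 7 = 0.7615

0.7615


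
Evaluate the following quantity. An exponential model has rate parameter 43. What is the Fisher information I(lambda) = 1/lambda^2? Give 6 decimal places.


Fisher information for exponential: I(lambda) = 1/lambda^2.
lambda = 43, lambda^2 = 1849.
I = 1/1849 = 0.000541

0.000541


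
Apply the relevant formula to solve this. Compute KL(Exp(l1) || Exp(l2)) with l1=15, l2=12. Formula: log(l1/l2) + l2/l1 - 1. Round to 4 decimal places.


KL divergence for exponential family:
KL = log(l1/l2) + l2/l1 - 1.
log(15/12) = 0.223144.
12/15 = 0.8.
KL = 0.223144 + 0.8 - 1 = 0.0231

0.0231


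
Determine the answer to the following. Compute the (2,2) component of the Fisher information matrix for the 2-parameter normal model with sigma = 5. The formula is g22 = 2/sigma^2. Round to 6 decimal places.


For the 2-parameter normal family, the Fisher metric has:
  g11 = 1/sigma^2, g22 = 2/sigma^2.
sigma = 5, sigma^2 = 25.
g22 = 0.080000

0.080000


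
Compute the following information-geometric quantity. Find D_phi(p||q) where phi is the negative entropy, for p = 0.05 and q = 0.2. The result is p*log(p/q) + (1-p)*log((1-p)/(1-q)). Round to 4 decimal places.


Bregman divergence with negative entropy generator:
D = p*log(p/q) + (1-p)*log((1-p)/(1-q)).
p = 0.05, q = 0.2.
p*log(p/q) = 0.05*log(0.05/0.2) = -0.069315.
(1-p)*log((1-p)/(1-q)) = 0.95*log(0.95/0.8) = 0.163258.
D = -0.069315 + 0.163258 = 0.0939

0.0939


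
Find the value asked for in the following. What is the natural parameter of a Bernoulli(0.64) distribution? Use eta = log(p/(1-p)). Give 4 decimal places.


Natural parameter for Bernoulli: eta = log(p/(1-p)).
p = 0.64, 1-p = 0.36.
p/(1-p) = 1.777778.
eta = log(1.777778) = 0.5754

0.5754


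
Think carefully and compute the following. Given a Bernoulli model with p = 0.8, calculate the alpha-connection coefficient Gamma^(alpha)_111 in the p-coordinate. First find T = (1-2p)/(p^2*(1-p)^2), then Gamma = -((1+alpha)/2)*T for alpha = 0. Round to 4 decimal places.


Skewness (Amari-Chentsov) tensor: T = (1-2p)/(p^2*(1-p)^2).
p = 0.8, 1-2p = -0.6, p^2 = 0.64, (1-p)^2 = 0.04.
T = -0.6/(0.64 * 0.04) = -23.4375.
In the p-coordinate, Gamma^(alpha) = Gamma^(0) - (alpha/2)*T with Gamma^(0) = (1/2)*g'(p) = -T/2,
so Gamma^(alpha) = -((1+alpha)/2)*T.
alpha = 0, -(1+alpha)/2 = -0.5.
Gamma = -0.5 * -23.4375 = 11.7188

11.7188


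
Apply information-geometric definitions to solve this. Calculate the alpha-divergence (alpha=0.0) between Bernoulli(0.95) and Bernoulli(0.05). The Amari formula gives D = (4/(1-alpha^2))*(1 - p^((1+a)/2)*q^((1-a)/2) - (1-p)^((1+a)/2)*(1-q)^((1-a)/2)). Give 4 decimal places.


Amari alpha-divergence:
D = (4/(1-alpha^2))*(1 - p^((1+a)/2)*q^((1-a)/2) - (1-p)^((1+a)/2)*(1-q)^((1-a)/2)).
alpha = 0.0, p = 0.95, q = 0.05.
e1 = (1+alpha)/2 = 0.5, e2 = (1-alpha)/2 = 0.5.
t1 = p^e1 * q^e2 = 0.95^0.5 * 0.05^0.5 = 0.217945.
t2 = (1-p)^e1 * (1-q)^e2 = 0.05^0.5 * 0.95^0.5 = 0.217945.
4/(1-alpha^2) = 4.0.
D = 4.0*(1 - 0.217945 - 0.217945) = 2.2564

2.2564


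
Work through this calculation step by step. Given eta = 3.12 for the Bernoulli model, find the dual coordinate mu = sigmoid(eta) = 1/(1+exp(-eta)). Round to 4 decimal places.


Dual coordinate (expectation parameter) for Bernoulli:
mu = 1/(1+exp(-eta)).
eta = 3.12.
exp(-eta) = exp(-3.12) = 0.044157.
mu = 1/(1+0.044157) = 0.9577

0.9577


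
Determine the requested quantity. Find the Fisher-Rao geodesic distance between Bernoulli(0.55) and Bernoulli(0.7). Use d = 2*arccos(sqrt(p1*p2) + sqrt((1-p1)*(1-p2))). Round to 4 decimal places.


Geodesic distance on Bernoulli manifold:
d(p1,p2) = 2*arccos(sqrt(p1*p2) + sqrt((1-p1)*(1-p2))).
sqrt(p1*p2) = sqrt(0.55*0.7) = 0.620484.
sqrt((1-p1)*(1-p2)) = sqrt(0.45*0.3) = 0.367423.
arg = 0.620484 + 0.367423 = 0.987907.
d = 2*arccos(0.987907) = 0.3113

0.3113


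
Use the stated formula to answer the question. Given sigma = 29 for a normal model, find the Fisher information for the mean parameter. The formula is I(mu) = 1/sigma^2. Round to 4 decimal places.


The Fisher information for the mean of a normal distribution is I(mu) = 1/sigma^2.
sigma = 29, so sigma^2 = 841.
I(mu) = 1/841 = 0.0012

0.0012


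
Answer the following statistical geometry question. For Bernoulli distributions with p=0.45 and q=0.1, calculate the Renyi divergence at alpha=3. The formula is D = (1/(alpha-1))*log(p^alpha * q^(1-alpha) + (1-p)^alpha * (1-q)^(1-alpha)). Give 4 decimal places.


Renyi divergence of order alpha between Bernoulli distributions:
D = (1/(alpha-1))*log(p^alpha * q^(1-alpha) + (1-p)^alpha * (1-q)^(1-alpha)).
alpha = 3, p = 0.45, q = 0.1.
p^alpha * q^(1-alpha) = 0.45^3 * 0.1^-2 = 9.1125.
(1-p)^alpha * (1-q)^(1-alpha) = 0.55^3 * 0.9^-2 = 0.205401.
sum = 9.1125 + 0.205401 = 9.317901.
D = (1/2)*log(9.317901) = 1.1160

1.1160


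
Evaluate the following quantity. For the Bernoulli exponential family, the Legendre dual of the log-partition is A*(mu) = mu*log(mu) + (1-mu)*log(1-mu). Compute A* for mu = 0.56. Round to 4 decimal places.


Legendre transform for Bernoulli:
A*(mu) = mu*log(mu) + (1-mu)*log(1-mu).
mu = 0.56, 1-mu = 0.44.
mu*log(mu) = 0.56*log(0.56) = -0.324698.
(1-mu)*log(1-mu) = 0.44*log(0.44) = -0.361231.
A* = -0.324698 + -0.361231 = -0.6859

-0.6859


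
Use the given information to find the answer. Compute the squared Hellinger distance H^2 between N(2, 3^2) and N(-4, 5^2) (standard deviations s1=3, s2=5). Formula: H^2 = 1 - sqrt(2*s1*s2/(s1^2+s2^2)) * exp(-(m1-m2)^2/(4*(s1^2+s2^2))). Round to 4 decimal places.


Squared Hellinger distance for Gaussians:
H^2 = 1 - sqrt(2*s1*s2/(s1^2+s2^2)) * exp(-(m1-m2)^2/(4*(s1^2+s2^2))).
s1^2 = 9, s2^2 = 25, s1^2+s2^2 = 34.
sqrt(2*3*5/(34)) = 0.939336.
(m1-m2)^2 = (6)^2 = 36.
exp(-36/(4*34)) = exp(-0.264706) = 0.767432.
H^2 = 1 - 0.939336*0.767432 = 0.2791

0.2791


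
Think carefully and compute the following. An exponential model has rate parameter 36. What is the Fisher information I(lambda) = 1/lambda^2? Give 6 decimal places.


Fisher information for exponential: I(lambda) = 1/lambda^2.
lambda = 36, lambda^2 = 1296.
I = 1/1296 = 0.000772

0.000772


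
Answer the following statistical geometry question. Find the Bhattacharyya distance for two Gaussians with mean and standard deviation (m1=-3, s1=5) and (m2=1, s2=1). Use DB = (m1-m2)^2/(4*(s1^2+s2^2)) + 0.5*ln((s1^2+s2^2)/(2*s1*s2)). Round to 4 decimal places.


Bhattacharyya distance between two Gaussians:
DB = (m1-m2)^2/(4*(s1^2+s2^2)) + (1/2)*ln((s1^2+s2^2)/(2*s1*s2)).
(m1-m2)^2 = (-4)^2 = 16.
s1^2+s2^2 = 25 + 1 = 26.
term1 = 16/104 = 0.153846.
term2 = 0.5*ln(26/10.0) = 0.477756.
DB = 0.153846 + 0.477756 = 0.6316

0.6316


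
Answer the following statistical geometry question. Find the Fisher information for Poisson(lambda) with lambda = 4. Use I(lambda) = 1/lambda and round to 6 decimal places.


Fisher information for Poisson: I(lambda) = 1/lambda.
lambda = 4.
I(lambda) = 1/4 = 0.250000

0.250000


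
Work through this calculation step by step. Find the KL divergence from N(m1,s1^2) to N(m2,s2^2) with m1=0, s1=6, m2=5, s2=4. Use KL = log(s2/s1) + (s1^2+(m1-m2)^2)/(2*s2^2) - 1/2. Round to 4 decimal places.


KL divergence between normal distributions:
KL = log(s2/s1) + (s1^2 + (m1-m2)^2)/(2*s2^2) - 1/2.
log(4/6) = -0.405465.
(6^2 + (0-5)^2)/(2*4^2) = (36 + 25)/32 = 1.90625.
KL = -0.405465 + 1.90625 - 0.5 = 1.0008

1.0008


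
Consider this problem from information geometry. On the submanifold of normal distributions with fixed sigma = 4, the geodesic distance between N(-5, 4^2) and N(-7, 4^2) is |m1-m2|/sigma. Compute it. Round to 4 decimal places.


On the fixed-variance normal subfamily, geodesic distance = |m1-m2|/sigma.
|-5 - -7| = 2.
sigma = 4.
d = 2/4 = 0.5000

0.5000


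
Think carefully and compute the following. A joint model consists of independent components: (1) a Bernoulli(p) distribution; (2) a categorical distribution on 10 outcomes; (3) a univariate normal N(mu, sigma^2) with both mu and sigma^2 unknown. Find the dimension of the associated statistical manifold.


The dimension of a statistical manifold equals the number of free
(independent) real parameters of the model. For a product of independent
blocks the parameter counts add.
- Bernoulli (p): 1.
- categorical on 10 outcomes (probabilities sum to 1): 10-1 = 9.
- normal (mu, sigma^2): 2.
Total = 1 + 9 + 2 = 12.
Dimension = 12

12


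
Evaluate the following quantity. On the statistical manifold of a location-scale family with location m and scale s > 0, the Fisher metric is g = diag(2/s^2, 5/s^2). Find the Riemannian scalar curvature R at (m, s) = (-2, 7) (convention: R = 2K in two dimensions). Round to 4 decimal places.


The metric has the form g = (A dm^2 + B ds^2)/s^2 with A = 2, B = 5.
Substitute u = sqrt(A/B)*m: g = B*(du^2 + ds^2)/s^2, i.e. B times the
Poincare upper half-plane metric, which has constant Gaussian curvature -1.
Scaling a 2D metric by a constant c divides the Gaussian curvature by c,
so K = -1/B = -1/(5) = -0.2000 everywhere (the point (m, s) = (-2, 7) is irrelevant:
the curvature is constant).
Scalar curvature in dimension 2: R = 2K = -2/(5) = -0.4000.

-0.4000


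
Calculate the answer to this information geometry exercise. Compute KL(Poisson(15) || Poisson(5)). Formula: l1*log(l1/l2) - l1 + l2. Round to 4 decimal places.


KL divergence for Poisson:
KL = l1*log(l1/l2) - l1 + l2.
l1 = 15, l2 = 5.
log(15/5) = 1.098612.
l1*log(l1/l2) = 15 * 1.098612 = 16.479184.
KL = 16.479184 - 15 + 5 = 6.4792

6.4792


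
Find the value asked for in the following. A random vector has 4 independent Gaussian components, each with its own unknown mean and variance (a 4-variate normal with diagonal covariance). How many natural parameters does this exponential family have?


Exponential family dimension calculation:
Each univariate normal has two natural parameters (mu/sigma^2 and -1/(2 sigma^2)).
With 4 independent components, dim = 2 * 4 = 8.

8


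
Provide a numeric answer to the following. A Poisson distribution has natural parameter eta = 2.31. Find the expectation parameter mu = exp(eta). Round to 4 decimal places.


Expectation parameter for Poisson exponential family:
mu = exp(eta).
eta = 2.31.
mu = exp(2.31) = 10.0744

10.0744


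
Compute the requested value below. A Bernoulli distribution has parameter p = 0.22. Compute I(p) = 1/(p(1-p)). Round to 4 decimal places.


For Bernoulli(p), Fisher information is I(p) = 1/(p*(1-p)).
p = 0.22, 1-p = 0.78.
p*(1-p) = 0.1716.
I(p) = 1/0.1716 = 5.8275

5.8275


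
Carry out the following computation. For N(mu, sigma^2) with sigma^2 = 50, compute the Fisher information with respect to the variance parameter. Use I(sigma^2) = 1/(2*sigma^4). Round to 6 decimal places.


Fisher information for variance: I(sigma^2) = 1/(2*sigma^4).
sigma^2 = 50, so sigma^4 = 2500.
I = 1/(2*2500) = 1/5000 = 0.000200

0.000200


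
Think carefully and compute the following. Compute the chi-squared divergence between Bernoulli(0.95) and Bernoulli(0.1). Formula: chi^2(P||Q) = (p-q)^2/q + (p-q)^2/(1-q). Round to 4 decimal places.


Chi-squared divergence between Bernoulli distributions:
chi^2 = (p-q)^2/q + (p-q)^2/(1-q).
p = 0.95, q = 0.1, p-q = 0.85.
(p-q)^2 = 0.7225.
term1 = 0.7225/0.1 = 7.225.
term2 = 0.7225/0.9 = 0.802778.
chi^2 = 7.225 + 0.802778 = 8.0278

8.0278


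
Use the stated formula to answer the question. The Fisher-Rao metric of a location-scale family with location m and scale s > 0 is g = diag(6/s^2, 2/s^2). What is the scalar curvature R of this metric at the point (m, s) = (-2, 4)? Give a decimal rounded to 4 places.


The metric has the form g = (A dm^2 + B ds^2)/s^2 with A = 6, B = 2.
Substitute u = sqrt(A/B)*m: g = B*(du^2 + ds^2)/s^2, i.e. B times the
Poincare upper half-plane metric, which has constant Gaussian curvature -1.
Scaling a 2D metric by a constant c divides the Gaussian curvature by c,
so K = -1/B = -1/(2) = -0.5000 everywhere (the point (m, s) = (-2, 4) is irrelevant:
the curvature is constant).
Scalar curvature in dimension 2: R = 2K = -2/(2) = -1.0000.

-1.0000


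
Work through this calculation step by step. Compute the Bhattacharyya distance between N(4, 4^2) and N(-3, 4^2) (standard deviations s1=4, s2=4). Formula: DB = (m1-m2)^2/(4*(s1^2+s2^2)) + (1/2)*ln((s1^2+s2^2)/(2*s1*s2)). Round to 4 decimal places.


Bhattacharyya distance between two Gaussians:
DB = (m1-m2)^2/(4*(s1^2+s2^2)) + (1/2)*ln((s1^2+s2^2)/(2*s1*s2)).
(m1-m2)^2 = (7)^2 = 49.
s1^2+s2^2 = 16 + 16 = 32.
term1 = 49/128 = 0.382812.
term2 = 0.5*ln(32/32.0) = 0.0.
DB = 0.382812 + 0.0 = 0.3828

0.3828


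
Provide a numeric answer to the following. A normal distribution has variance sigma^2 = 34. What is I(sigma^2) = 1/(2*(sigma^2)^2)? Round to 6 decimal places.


Fisher information for variance: I(sigma^2) = 1/(2*sigma^4).
sigma^2 = 34, so sigma^4 = 1156.
I = 1/(2*1156) = 1/2312 = 0.000433

0.000433


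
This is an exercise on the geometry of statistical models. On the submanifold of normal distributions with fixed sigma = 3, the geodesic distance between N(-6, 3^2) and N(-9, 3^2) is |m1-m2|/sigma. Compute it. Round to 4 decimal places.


On the fixed-variance normal subfamily, geodesic distance = |m1-m2|/sigma.
|-6 - -9| = 3.
sigma = 3.
d = 3/3 = 1.0000

1.0000


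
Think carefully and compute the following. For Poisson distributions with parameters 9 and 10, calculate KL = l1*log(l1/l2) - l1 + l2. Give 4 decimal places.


KL divergence for Poisson:
KL = l1*log(l1/l2) - l1 + l2.
l1 = 9, l2 = 10.
log(9/10) = -0.105361.
l1*log(l1/l2) = 9 * -0.105361 = -0.948245.
KL = -0.948245 - 9 + 10 = 0.0518

0.0518


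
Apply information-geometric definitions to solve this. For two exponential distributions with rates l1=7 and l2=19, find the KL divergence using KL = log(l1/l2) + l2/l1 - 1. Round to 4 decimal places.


KL divergence for exponential family:
KL = log(l1/l2) + l2/l1 - 1.
log(7/19) = -0.998529.
19/7 = 2.714286.
KL = -0.998529 + 2.714286 - 1 = 0.7158

0.7158


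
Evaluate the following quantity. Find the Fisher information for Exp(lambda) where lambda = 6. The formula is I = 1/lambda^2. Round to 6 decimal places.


Fisher information for exponential: I(lambda) = 1/lambda^2.
lambda = 6, lambda^2 = 36.
I = 1/36 = 0.027778

0.027778


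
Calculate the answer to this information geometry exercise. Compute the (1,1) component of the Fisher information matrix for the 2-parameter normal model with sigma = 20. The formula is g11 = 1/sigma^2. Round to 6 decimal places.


For the 2-parameter normal family, the Fisher metric has:
  g11 = 1/sigma^2, g22 = 2/sigma^2.
sigma = 20, sigma^2 = 400.
g11 = 0.002500

0.002500


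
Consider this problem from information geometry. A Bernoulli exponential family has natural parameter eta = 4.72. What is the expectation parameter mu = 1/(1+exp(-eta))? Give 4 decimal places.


Dual coordinate (expectation parameter) for Bernoulli:
mu = 1/(1+exp(-eta)).
eta = 4.72.
exp(-eta) = exp(-4.72) = 0.008915.
mu = 1/(1+0.008915) = 0.9912

0.9912


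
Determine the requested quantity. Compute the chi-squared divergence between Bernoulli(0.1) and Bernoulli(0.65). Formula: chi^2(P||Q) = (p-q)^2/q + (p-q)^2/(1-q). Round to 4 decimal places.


Chi-squared divergence between Bernoulli distributions:
chi^2 = (p-q)^2/q + (p-q)^2/(1-q).
p = 0.1, q = 0.65, p-q = -0.55.
(p-q)^2 = 0.3025.
term1 = 0.3025/0.65 = 0.465385.
term2 = 0.3025/0.35 = 0.864286.
chi^2 = 0.465385 + 0.864286 = 1.3297

1.3297


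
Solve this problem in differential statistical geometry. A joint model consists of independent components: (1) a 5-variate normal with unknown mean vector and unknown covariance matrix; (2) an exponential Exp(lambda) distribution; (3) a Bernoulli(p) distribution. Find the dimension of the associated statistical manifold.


The dimension of a statistical manifold equals the number of free
(independent) real parameters of the model. For a product of independent
blocks the parameter counts add.
- 5-variate normal: 5 (mean) + 5*6/2 = 15 (symmetric covariance) = 20.
- exponential (lambda): 1.
- Bernoulli (p): 1.
Total = 20 + 1 + 1 = 22.
Dimension = 22

22


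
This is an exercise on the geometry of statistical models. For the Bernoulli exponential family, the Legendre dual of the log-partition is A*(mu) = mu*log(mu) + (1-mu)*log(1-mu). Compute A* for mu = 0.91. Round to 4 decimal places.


Legendre transform for Bernoulli:
A*(mu) = mu*log(mu) + (1-mu)*log(1-mu).
mu = 0.91, 1-mu = 0.09.
mu*log(mu) = 0.91*log(0.91) = -0.085823.
(1-mu)*log(1-mu) = 0.09*log(0.09) = -0.216715.
A* = -0.085823 + -0.216715 = -0.3025

-0.3025


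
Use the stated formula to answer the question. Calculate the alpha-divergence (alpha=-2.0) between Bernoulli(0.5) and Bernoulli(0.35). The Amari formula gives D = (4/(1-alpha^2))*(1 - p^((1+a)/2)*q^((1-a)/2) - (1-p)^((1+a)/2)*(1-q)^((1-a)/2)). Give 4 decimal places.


Amari alpha-divergence:
D = (4/(1-alpha^2))*(1 - p^((1+a)/2)*q^((1-a)/2) - (1-p)^((1+a)/2)*(1-q)^((1-a)/2)).
alpha = -2.0, p = 0.5, q = 0.35.
e1 = (1+alpha)/2 = -0.5, e2 = (1-alpha)/2 = 1.5.
t1 = p^e1 * q^e2 = 0.5^-0.5 * 0.35^1.5 = 0.292831.
t2 = (1-p)^e1 * (1-q)^e2 = 0.5^-0.5 * 0.65^1.5 = 0.741114.
4/(1-alpha^2) = -1.333333.
D = -1.333333*(1 - 0.292831 - 0.741114) = 0.0453

0.0453


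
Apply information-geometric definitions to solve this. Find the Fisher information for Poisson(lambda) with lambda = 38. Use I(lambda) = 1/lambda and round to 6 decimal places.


Fisher information for Poisson: I(lambda) = 1/lambda.
lambda = 38.
I(lambda) = 1/38 = 0.026316

0.026316


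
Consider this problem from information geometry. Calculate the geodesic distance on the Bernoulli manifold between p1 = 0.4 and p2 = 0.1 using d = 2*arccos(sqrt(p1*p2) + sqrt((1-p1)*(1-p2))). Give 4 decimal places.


Geodesic distance on Bernoulli manifold:
d(p1,p2) = 2*arccos(sqrt(p1*p2) + sqrt((1-p1)*(1-p2))).
sqrt(p1*p2) = sqrt(0.4*0.1) = 0.2.
sqrt((1-p1)*(1-p2)) = sqrt(0.6*0.9) = 0.734847.
arg = 0.2 + 0.734847 = 0.934847.
d = 2*arccos(0.934847) = 0.7259

0.7259


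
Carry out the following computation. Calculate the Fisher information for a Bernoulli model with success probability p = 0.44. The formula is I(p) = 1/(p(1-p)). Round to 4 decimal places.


For Bernoulli(p), Fisher information is I(p) = 1/(p*(1-p)).
p = 0.44, 1-p = 0.56.
p*(1-p) = 0.2464.
I(p) = 1/0.2464 = 4.0584

4.0584


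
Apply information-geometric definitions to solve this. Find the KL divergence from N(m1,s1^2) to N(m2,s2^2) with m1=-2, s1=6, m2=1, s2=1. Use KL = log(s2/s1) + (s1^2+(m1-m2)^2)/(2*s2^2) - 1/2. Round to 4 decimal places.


KL divergence between normal distributions:
KL = log(s2/s1) + (s1^2 + (m1-m2)^2)/(2*s2^2) - 1/2.
log(1/6) = -1.791759.
(6^2 + (-2-1)^2)/(2*1^2) = (36 + 9)/2 = 22.5.
KL = -1.791759 + 22.5 - 0.5 = 20.2082

20.2082


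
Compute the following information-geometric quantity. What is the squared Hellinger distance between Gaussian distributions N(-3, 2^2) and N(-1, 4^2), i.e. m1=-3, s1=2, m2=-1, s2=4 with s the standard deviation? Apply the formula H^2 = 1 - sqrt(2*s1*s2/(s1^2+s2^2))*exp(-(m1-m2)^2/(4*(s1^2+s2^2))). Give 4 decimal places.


Squared Hellinger distance for Gaussians:
H^2 = 1 - sqrt(2*s1*s2/(s1^2+s2^2)) * exp(-(m1-m2)^2/(4*(s1^2+s2^2))).
s1^2 = 4, s2^2 = 16, s1^2+s2^2 = 20.
sqrt(2*2*4/(20)) = 0.894427.
(m1-m2)^2 = (-2)^2 = 4.
exp(-4/(4*20)) = exp(-0.05) = 0.951229.
H^2 = 1 - 0.894427*0.951229 = 0.1492

0.1492


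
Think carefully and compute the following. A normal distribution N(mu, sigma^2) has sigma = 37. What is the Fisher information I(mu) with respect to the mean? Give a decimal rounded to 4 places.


The Fisher information for the mean of a normal distribution is I(mu) = 1/sigma^2.
sigma = 37, so sigma^2 = 1369.
I(mu) = 1/1369 = 0.0007

0.0007


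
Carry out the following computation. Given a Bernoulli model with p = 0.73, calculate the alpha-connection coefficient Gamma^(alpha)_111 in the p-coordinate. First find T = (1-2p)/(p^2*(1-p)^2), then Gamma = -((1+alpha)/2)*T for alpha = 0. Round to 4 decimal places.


Skewness (Amari-Chentsov) tensor: T = (1-2p)/(p^2*(1-p)^2).
p = 0.73, 1-2p = -0.46, p^2 = 0.5329, (1-p)^2 = 0.0729.
T = -0.46/(0.5329 * 0.0729) = -11.840896.
In the p-coordinate, Gamma^(alpha) = Gamma^(0) - (alpha/2)*T with Gamma^(0) = (1/2)*g'(p) = -T/2,
so Gamma^(alpha) = -((1+alpha)/2)*T.
alpha = 0, -(1+alpha)/2 = -0.5.
Gamma = -0.5 * -11.840896 = 5.9204

5.9204


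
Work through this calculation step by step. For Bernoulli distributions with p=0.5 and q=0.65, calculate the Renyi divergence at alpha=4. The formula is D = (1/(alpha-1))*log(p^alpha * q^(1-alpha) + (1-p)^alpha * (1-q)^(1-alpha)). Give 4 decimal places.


Renyi divergence of order alpha between Bernoulli distributions:
D = (1/(alpha-1))*log(p^alpha * q^(1-alpha) + (1-p)^alpha * (1-q)^(1-alpha)).
alpha = 4, p = 0.5, q = 0.65.
p^alpha * q^(1-alpha) = 0.5^4 * 0.65^-3 = 0.227583.
(1-p)^alpha * (1-q)^(1-alpha) = 0.5^4 * 0.35^-3 = 1.457726.
sum = 0.227583 + 1.457726 = 1.685309.
D = (1/3)*log(1.685309) = 0.1740

0.1740


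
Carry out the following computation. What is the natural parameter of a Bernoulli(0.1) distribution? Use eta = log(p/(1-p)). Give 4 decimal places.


Natural parameter for Bernoulli: eta = log(p/(1-p)).
p = 0.1, 1-p = 0.9.
p/(1-p) = 0.111111.
eta = log(0.111111) = -2.1972

-2.1972


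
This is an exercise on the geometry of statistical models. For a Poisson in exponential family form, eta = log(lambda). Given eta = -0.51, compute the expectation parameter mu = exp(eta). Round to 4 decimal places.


Expectation parameter for Poisson exponential family:
mu = exp(eta).
eta = -0.51.
mu = exp(-0.51) = 0.6005

0.6005


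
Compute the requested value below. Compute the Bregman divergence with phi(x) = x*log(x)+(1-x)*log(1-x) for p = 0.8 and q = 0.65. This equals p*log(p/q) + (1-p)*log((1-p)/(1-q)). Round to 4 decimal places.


Bregman divergence with negative entropy generator:
D = p*log(p/q) + (1-p)*log((1-p)/(1-q)).
p = 0.8, q = 0.65.
p*log(p/q) = 0.8*log(0.8/0.65) = 0.166111.
(1-p)*log((1-p)/(1-q)) = 0.2*log(0.2/0.35) = -0.111923.
D = 0.166111 + -0.111923 = 0.0542

0.0542
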